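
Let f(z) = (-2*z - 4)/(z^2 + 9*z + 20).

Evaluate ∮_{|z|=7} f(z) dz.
-4*I*pi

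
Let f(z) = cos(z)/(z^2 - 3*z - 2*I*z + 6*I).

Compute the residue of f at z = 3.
(3/13 + 2*I/13)*cos(3)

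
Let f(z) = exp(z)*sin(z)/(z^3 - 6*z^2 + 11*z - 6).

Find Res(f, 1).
Write f(z) = P(z)/Q(z) with P(z) = exp(z)*sin(z) and Q(z) = z^3 - 6*z^2 + 11*z - 6.
The denominator factors as Q(z) = (z - 2)*(z - 1)*(z - 3), so z = 1 is a simple zero of Q and P is analytic there; z = 1 is therefore a simple pole and
  Res(f, z₀) = P(z₀)/Q'(z₀).

Q'(z) = 3*z^2 - 12*z + 11, so Q'(1) = 2.
P(1) = exp(1)*sin(1).

Res(f, 1) = (exp(1)*sin(1))/(2) = exp(1)*sin(1)/2

Final answer: exp(1)*sin(1)/2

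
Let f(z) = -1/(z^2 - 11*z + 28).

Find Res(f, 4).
Write f(z) = P(z)/Q(z) with P(z) = -1 and Q(z) = z^2 - 11*z + 28.
The denominator factors as Q(z) = (z - 7)*(z - 4), so z = 4 is a simple zero of Q and P is analytic there; z = 4 is therefore a simple pole and
  Res(f, z₀) = P(z₀)/Q'(z₀).

Q'(z) = 2*z - 11, so Q'(4) = -3.
P(4) = -1.

Res(f, 4) = (-1)/(-3) = 1/3

Final answer: 1/3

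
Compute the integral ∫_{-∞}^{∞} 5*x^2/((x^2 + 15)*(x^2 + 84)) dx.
Let f(z) = 5*z^2/((z^2 + 15)*(z^2 + 84)). The denominator has no real zeros and deg Q - deg P = 2 ≥ 2, so the integral of f over the upper semicircle |z| = R tends to 0 as R → ∞. Closing the contour in the upper half-plane,
  ∫_{-∞}^{∞} f(x) dx = 2πi · Σ Res(f, z_k)  over the poles with Im z_k > 0.

Zeros of the denominator: z^2 + 15 = 0 gives z = ±sqrt(15)*I; z^2 + 84 = 0 gives z = ±2*sqrt(21)*I.
Upper half-plane: z = sqrt(15)*I, z = 2*sqrt(21)*I (simple).

Each pole is a simple zero of Q(z) = z^4 + 99*z^2 + 1260, so Res(f, z₀) = P(z₀)/Q'(z₀) with P(z) = 5*z^2, Q'(z) = 4*z^3 + 198*z:
  Res(f, sqrt(15)*I) = (-75)/(138*sqrt(15)*I) = 5*sqrt(15)*I/138
  Res(f, 2*sqrt(21)*I) = (-420)/(-276*sqrt(21)*I) = -5*sqrt(21)*I/69

Sum of residues: 5*I*(-2*sqrt(21) + sqrt(15))/138
∫_{-∞}^{∞} f(x) dx = 2πi · (5*I*(-2*sqrt(21) + sqrt(15))/138) = 5*pi*(-sqrt(15) + 2*sqrt(21))/69

Final answer: 5*pi*(-sqrt(15) + 2*sqrt(21))/69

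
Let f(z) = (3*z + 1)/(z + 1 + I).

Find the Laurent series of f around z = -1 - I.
Put w = z - (-1 - I), i.e. z = w - 1 - I. The denominator is w, so it suffices to rewrite the numerator in powers of w.

P(z) = 3*z + 1
P(w - 1 - I) = -2 - 3*I + 3*w

Dividing each term by w:
  f = (-2 - 3*I)/w + 3

Substituting back w = z + 1 + I:
  f(z) = (-2 - 3*I)/(z + 1 + I) + 3

The series is finite because the numerator is a polynomial; the negative powers form the principal part, and the coefficient of 1/(z + 1 + I) gives Res(f, -1 - I) = -2 - 3*I.

Final answer: (-2 - 3*I)/(z + 1 + I) + 3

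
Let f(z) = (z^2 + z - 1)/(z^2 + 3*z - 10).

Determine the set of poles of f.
The singularities of f are the zeros of the denominator. Factoring,
  z^2 + 3*z - 10 = (z + 5)*(z - 2)
so the candidates are z = -5, z = 2.

Check the numerator P(z) = z^2 + z - 1 at each one:
  P(-5) = 19 ≠ 0, so z = -5 is a (simple) pole.
  P(2) = 5 ≠ 0, so z = 2 is a (simple) pole.

Poles of f: {-5, 2}

Final answer: {-5, 2}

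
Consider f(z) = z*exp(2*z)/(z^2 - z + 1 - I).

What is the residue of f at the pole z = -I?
Write f(z) = P(z)/Q(z) with P(z) = z*exp(2*z) and Q(z) = z^2 - z + 1 - I.
The denominator factors as Q(z) = (z - 1 - I)*(z + I), so z = -I is a simple zero of Q and P is analytic there; z = -I is therefore a simple pole and
  Res(f, z₀) = P(z₀)/Q'(z₀).

Q'(z) = 2*z - 1, so Q'(-I) = -1 - 2*I.
P(-I) = -I*exp(-2*I).

Res(f, -I) = (-I*exp(-2*I))/(-1 - 2*I) = (2/5 + I/5)*exp(-2*I)

Final answer: (2/5 + I/5)*exp(-2*I)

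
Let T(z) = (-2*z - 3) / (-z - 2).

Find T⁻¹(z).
(-2*z + 3)/(z - 2)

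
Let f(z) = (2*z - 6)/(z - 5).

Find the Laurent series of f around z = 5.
4/(z - 5) + 2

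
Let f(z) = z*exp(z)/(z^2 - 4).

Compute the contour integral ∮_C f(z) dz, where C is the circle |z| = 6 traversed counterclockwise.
By the residue theorem, ∮_C f(z) dz = 2πi · (sum of the residues of f at the poles inside |z| = 6).

The denominator factors as (z + 2)*(z - 2), so the singularities of f are simple poles at z = -2, z = 2.
  |-2|² = 4 < 36 = 6², so this pole is inside the contour.
  |2|² = 4 < 36 = 6², so this pole is inside the contour.

With P(z) = z*exp(z) and Q(z) = z^2 - 4, each pole is simple, so Res(f, z₀) = P(z₀)/Q'(z₀) with Q'(z) = 2*z.
  Res(f, -2) = P(-2)/Q'(-2) = (-2*exp(-2))/(-4) = exp(-2)/2
  Res(f, 2) = P(2)/Q'(2) = (2*exp(2))/(4) = exp(2)/2

Sum of residues inside C: exp(-2)/2 + exp(2)/2
∮_C f(z) dz = 2πi · (exp(-2)/2 + exp(2)/2) = I*pi*exp(-2) + I*pi*exp(2)

Final answer: I*pi*exp(-2) + I*pi*exp(2)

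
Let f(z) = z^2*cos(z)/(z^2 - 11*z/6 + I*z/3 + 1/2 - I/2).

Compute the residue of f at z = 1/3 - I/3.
Write f(z) = P(z)/Q(z) with P(z) = z^2*cos(z) and Q(z) = z^2 - 11*z/6 + I*z/3 + 1/2 - I/2.
The denominator factors as Q(z) = (z - 3/2)*(z - 1/3 + I/3), so z = 1/3 - I/3 is a simple zero of Q and P is analytic there; z = 1/3 - I/3 is therefore a simple pole and
  Res(f, z₀) = P(z₀)/Q'(z₀).

Q'(z) = 2*z - 11/6 + I/3, so Q'(1/3 - I/3) = -7/6 - I/3.
P(1/3 - I/3) = -2*I*cos(1/3 - I/3)/9.

Res(f, 1/3 - I/3) = (-2*I*cos(1/3 - I/3)/9)/(-7/6 - I/3) = (8/159 + 28*I/159)*cos(1/3 - I/3)

Final answer: (8/159 + 28*I/159)*cos(1/3 - I/3)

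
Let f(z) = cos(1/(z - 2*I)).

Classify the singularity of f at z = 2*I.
essential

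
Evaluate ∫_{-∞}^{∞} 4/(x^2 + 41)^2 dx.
2*sqrt(41)*pi/1681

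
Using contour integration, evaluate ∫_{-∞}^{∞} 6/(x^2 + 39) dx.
2*sqrt(39)*pi/13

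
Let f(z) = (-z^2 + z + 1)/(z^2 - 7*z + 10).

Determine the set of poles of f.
{2, 5}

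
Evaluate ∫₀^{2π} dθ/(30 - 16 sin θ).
Call the integral J. The integrand is 2π-periodic and we integrate over a full period, so shifting θ does not change the value (θ → θ + π/2 turns sin θ into cos θ; θ → θ + π flips the sign of the trig term). Hence
  J = ∫₀^{2π} dθ/(30 + 16 cos θ).
Put z = e^{iθ}: then cos θ = (z + 1/z)/2, dθ = dz/(iz), and z runs once counterclockwise around |z| = 1:
  J = ∮_{|z|=1} 1/(30 + 16*(z + 1/z)/2) · dz/(iz) = (2/i) ∮_{|z|=1} dz/(16*z^2 + 60*z + 16).
The roots of 16*z^2 + 60*z + 16 are z = (-30 ± sqrt(30^2 - 16^2))/16, with sqrt(644) = 2*sqrt(161); their product is 1, so only z₊ = -15/8 + sqrt(161)/8 lies inside the unit circle (z₋ = -15/8 - sqrt(161)/8 lies outside).
z₊ is a simple zero of q(z) = 16*z^2 + 60*z + 16, so Res(1/q, z₊) = 1/q'(z₊) with q'(z) = 32*z + 60; and q'(z₊) = 16*(z₊ - z₋) = 4*sqrt(161).
Therefore J = (2/i) · 2πi · 1/(4*sqrt(161)) = 2*pi/(2*sqrt(161)) = sqrt(161)*pi/161

Final answer: sqrt(161)*pi/161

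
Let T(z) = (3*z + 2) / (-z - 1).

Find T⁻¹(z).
Set w = T(z) = (3*z + 2) / (-z - 1) and solve for z:
  w*(-z - 1) = 3*z + 2
  -w + z*(-w - 3) - 2 = 0
  z*(-w - 3) = w + 2
  z = (-w - 2)/(w + 3)
Renaming the variable, T⁻¹(z) = (-z - 2)/(z + 3).
(Check: ad - bc = -1 ≠ 0, so T is invertible.)

Final answer: (-z - 2)/(z + 3)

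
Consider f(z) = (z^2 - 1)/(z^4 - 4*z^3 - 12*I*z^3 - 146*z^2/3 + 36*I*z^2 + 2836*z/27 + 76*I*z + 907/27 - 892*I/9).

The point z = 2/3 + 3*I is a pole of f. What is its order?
Factor the denominator:
  z^4 - 4*z^3 - 12*I*z^3 - 146*z^2/3 + 36*I*z^2 + 2836*z/27 + 76*I*z + 907/27 - 892*I/9 = (z - 2/3 - 3*I)^3*(z - 2 - 3*I)

The numerator P(z) = z^2 - 1 has P(2/3 + 3*I) = -86/9 + 4*I ≠ 0, so no factor of (z - 2/3 - 3*I) cancels.
Near z = 2/3 + 3*I we can therefore write f(z) = g(z)/(z - 2/3 - 3*I)^3 with g analytic at 2/3 + 3*I and g(2/3 + 3*I) ≠ 0 (g is the numerator divided by the remaining denominator factors).

Hence z = 2/3 + 3*I is a pole of order 3.

Final answer: 3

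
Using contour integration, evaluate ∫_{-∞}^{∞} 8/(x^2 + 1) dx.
8*pi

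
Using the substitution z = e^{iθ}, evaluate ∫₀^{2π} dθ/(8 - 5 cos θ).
Call the integral J. The integrand is 2π-periodic and we integrate over a full period, so shifting θ does not change the value (θ → θ + π flips the sign of the trig term). Hence
  J = ∫₀^{2π} dθ/(8 + 5 cos θ).
Put z = e^{iθ}: then cos θ = (z + 1/z)/2, dθ = dz/(iz), and z runs once counterclockwise around |z| = 1:
  J = ∮_{|z|=1} 1/(8 + 5*(z + 1/z)/2) · dz/(iz) = (2/i) ∮_{|z|=1} dz/(5*z^2 + 16*z + 5).
The roots of 5*z^2 + 16*z + 5 are z = (-8 ± sqrt(8^2 - 5^2))/5, with sqrt(39) = sqrt(39); their product is 1, so only z₊ = -8/5 + sqrt(39)/5 lies inside the unit circle (z₋ = -8/5 - sqrt(39)/5 lies outside).
z₊ is a simple zero of q(z) = 5*z^2 + 16*z + 5, so Res(1/q, z₊) = 1/q'(z₊) with q'(z) = 10*z + 16; and q'(z₊) = 5*(z₊ - z₋) = 2*sqrt(39).
Therefore J = (2/i) · 2πi · 1/(2*sqrt(39)) = 2*pi/(sqrt(39)) = 2*sqrt(39)*pi/39

Final answer: 2*sqrt(39)*pi/39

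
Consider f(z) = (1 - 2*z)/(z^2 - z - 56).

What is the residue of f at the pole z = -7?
Write f(z) = P(z)/Q(z) with P(z) = 1 - 2*z and Q(z) = z^2 - z - 56.
The denominator factors as Q(z) = (z + 7)*(z - 8), so z = -7 is a simple zero of Q and P is analytic there; z = -7 is therefore a simple pole and
  Res(f, z₀) = P(z₀)/Q'(z₀).

Q'(z) = 2*z - 1, so Q'(-7) = -15.
P(-7) = 15.

Res(f, -7) = (15)/(-15) = -1

Final answer: -1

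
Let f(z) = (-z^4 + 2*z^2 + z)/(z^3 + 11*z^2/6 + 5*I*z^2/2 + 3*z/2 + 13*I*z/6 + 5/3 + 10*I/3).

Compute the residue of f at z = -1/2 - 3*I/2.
Write f(z) = P(z)/Q(z) with P(z) = -z^4 + 2*z^2 + z and Q(z) = z^3 + 11*z^2/6 + 5*I*z^2/2 + 3*z/2 + 13*I*z/6 + 5/3 + 10*I/3.
The denominator factors as Q(z) = (z + 1 + 2*I)*(z + 1/3 - I)*(z + 1/2 + 3*I/2), so z = -1/2 - 3*I/2 is a simple zero of Q and P is analytic there; z = -1/2 - 3*I/2 is therefore a simple pole and
  Res(f, z₀) = P(z₀)/Q'(z₀).

Q'(z) = 3*z^2 + 11*z/3 + 5*I*z + 3/2 + 13*I/6, so Q'(-1/2 - 3*I/2) = 7/6 - 4*I/3.
P(-1/2 - 3*I/2) = -25/4 + 15*I/2.

Res(f, -1/2 - 3*I/2) = (-25/4 + 15*I/2)/(7/6 - 4*I/3) = -1245/226 + 15*I/113

Final answer: -1245/226 + 15*I/113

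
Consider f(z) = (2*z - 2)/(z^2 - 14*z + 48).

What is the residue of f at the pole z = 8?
7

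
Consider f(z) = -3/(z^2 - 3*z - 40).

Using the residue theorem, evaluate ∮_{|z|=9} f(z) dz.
By the residue theorem, ∮_C f(z) dz = 2πi · (sum of the residues of f at the poles inside |z| = 9).

The denominator factors as (z - 8)*(z + 5), so the singularities of f are simple poles at z = 8, z = -5.
  |8|² = 64 < 81 = 9², so this pole is inside the contour.
  |-5|² = 25 < 81 = 9², so this pole is inside the contour.

With P(z) = -3 and Q(z) = z^2 - 3*z - 40, each pole is simple, so Res(f, z₀) = P(z₀)/Q'(z₀) with Q'(z) = 2*z - 3.
  Res(f, 8) = P(8)/Q'(8) = (-3)/(13) = -3/13
  Res(f, -5) = P(-5)/Q'(-5) = (-3)/(-13) = 3/13

Sum of residues inside C: 0
∮_C f(z) dz = 2πi · (0) = 0

Final answer: 0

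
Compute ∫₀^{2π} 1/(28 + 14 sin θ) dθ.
Call the integral J. The integrand is 2π-periodic and we integrate over a full period, so shifting θ does not change the value (θ → θ + π/2 turns sin θ into cos θ). Hence
  J = ∫₀^{2π} dθ/(28 + 14 cos θ).
Put z = e^{iθ}: then cos θ = (z + 1/z)/2, dθ = dz/(iz), and z runs once counterclockwise around |z| = 1:
  J = ∮_{|z|=1} 1/(28 + 14*(z + 1/z)/2) · dz/(iz) = (2/i) ∮_{|z|=1} dz/(14*z^2 + 56*z + 14).
The roots of 14*z^2 + 56*z + 14 are z = (-28 ± sqrt(28^2 - 14^2))/14, with sqrt(588) = 14*sqrt(3); their product is 1, so only z₊ = -2 + sqrt(3) lies inside the unit circle (z₋ = -2 - sqrt(3) lies outside).
z₊ is a simple zero of q(z) = 14*z^2 + 56*z + 14, so Res(1/q, z₊) = 1/q'(z₊) with q'(z) = 28*z + 56; and q'(z₊) = 14*(z₊ - z₋) = 28*sqrt(3).
Therefore J = (2/i) · 2πi · 1/(28*sqrt(3)) = 2*pi/(14*sqrt(3)) = sqrt(3)*pi/21

Final answer: sqrt(3)*pi/21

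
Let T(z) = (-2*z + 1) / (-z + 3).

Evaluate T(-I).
Substitute z = -I:
  numerator:   -2*(-I) + 1 = 1 + 2*I
  denominator: -(-I) + 3 = 3 + I
T(-I) = (1 + 2*I)/(3 + I); multiplying numerator and denominator by the conjugate 3 - I gives (5 + 5*I)/10 = 1/2 + I/2

Final answer: 1/2 + I/2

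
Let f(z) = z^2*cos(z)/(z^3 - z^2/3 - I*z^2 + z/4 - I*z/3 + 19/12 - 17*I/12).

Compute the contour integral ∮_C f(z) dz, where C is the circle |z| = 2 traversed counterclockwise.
By the residue theorem, ∮_C f(z) dz = 2πi · (sum of the residues of f at the poles inside |z| = 2).

The denominator factors as (z + 1 - I/2)*(z - 1 - 3*I/2)*(z - 1/3 + I), so the singularities of f are simple poles at z = -1 + I/2, z = 1 + 3*I/2, z = 1/3 - I.
  |-1 + I/2|² = 5/4 < 4 = 2², so this pole is inside the contour.
  |1 + 3*I/2|² = 13/4 < 4 = 2², so this pole is inside the contour.
  |1/3 - I|² = 10/9 < 4 = 2², so this pole is inside the contour.

With P(z) = z^2*cos(z) and Q(z) = z^3 - z^2/3 - I*z^2 + z/4 - I*z/3 + 19/12 - 17*I/12, each pole is simple, so Res(f, z₀) = P(z₀)/Q'(z₀) with Q'(z) = 3*z^2 - 2*z/3 - 2*I*z + 1/4 - I/3.
  Res(f, -1 + I/2) = P(-1 + I/2)/Q'(-1 + I/2) = ((3/4 - I)*cos(1 - I/2))/(25/6 - 5*I/3) = (69/290 - 21*I/145)*cos(1 - I/2)
  Res(f, 1 + 3*I/2) = P(1 + 3*I/2)/Q'(1 + 3*I/2) = ((-5/4 + 3*I)*cos(1 + 3*I/2))/(-7/6 + 17*I/3) = (1329/2410 + 129*I/1205)*cos(1 + 3*I/2)
  Res(f, 1/3 - I) = P(1/3 - I)/Q'(1/3 - I) = ((-8/9 - 2*I/3)*cos(1/3 - I))/(-167/36 - 7*I/3) = (1472/6989 + 264*I/6989)*cos(1/3 - I)

Sum of residues inside C: (1329/2410 + 129*I/1205)*cos(1 + 3*I/2) + (69/290 - 21*I/145)*cos(1 - I/2) + (1472/6989 + 264*I/6989)*cos(1/3 - I)
∮_C f(z) dz = 2πi · ((1329/2410 + 129*I/1205)*cos(1 + 3*I/2) + (69/290 - 21*I/145)*cos(1 - I/2) + (1472/6989 + 264*I/6989)*cos(1/3 - I)) = pi*(42/145 + 69*I/145)*cos(1 - I/2) + pi*(-528/6989 + 2944*I/6989)*cos(1/3 - I) + pi*(-258/1205 + 1329*I/1205)*cos(1 + 3*I/2)

Final answer: pi*(42/145 + 69*I/145)*cos(1 - I/2) + pi*(-528/6989 + 2944*I/6989)*cos(1/3 - I) + pi*(-258/1205 + 1329*I/1205)*cos(1 + 3*I/2)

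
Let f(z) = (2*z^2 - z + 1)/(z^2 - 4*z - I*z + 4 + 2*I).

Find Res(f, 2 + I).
Write f(z) = P(z)/Q(z) with P(z) = 2*z^2 - z + 1 and Q(z) = z^2 - 4*z - I*z + 4 + 2*I.
The denominator factors as Q(z) = (z - 2)*(z - 2 - I), so z = 2 + I is a simple zero of Q and P is analytic there; z = 2 + I is therefore a simple pole and
  Res(f, z₀) = P(z₀)/Q'(z₀).

Q'(z) = 2*z - 4 - I, so Q'(2 + I) = I.
P(2 + I) = 5 + 7*I.

Res(f, 2 + I) = (5 + 7*I)/(I) = 7 - 5*I

Final answer: 7 - 5*I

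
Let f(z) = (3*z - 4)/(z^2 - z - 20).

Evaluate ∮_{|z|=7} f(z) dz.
6*I*pi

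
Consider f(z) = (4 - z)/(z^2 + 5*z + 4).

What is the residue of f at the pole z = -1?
5/3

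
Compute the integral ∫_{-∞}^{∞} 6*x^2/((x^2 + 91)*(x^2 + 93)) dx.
3*pi*(-sqrt(91) + sqrt(93))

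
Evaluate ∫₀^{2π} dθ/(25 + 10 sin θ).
Call the integral J. The integrand is 2π-periodic and we integrate over a full period, so shifting θ does not change the value (θ → θ + π/2 turns sin θ into cos θ). Hence
  J = ∫₀^{2π} dθ/(25 + 10 cos θ).
Put z = e^{iθ}: then cos θ = (z + 1/z)/2, dθ = dz/(iz), and z runs once counterclockwise around |z| = 1:
  J = ∮_{|z|=1} 1/(25 + 10*(z + 1/z)/2) · dz/(iz) = (2/i) ∮_{|z|=1} dz/(10*z^2 + 50*z + 10).
The roots of 10*z^2 + 50*z + 10 are z = (-25 ± sqrt(25^2 - 10^2))/10, with sqrt(525) = 5*sqrt(21); their product is 1, so only z₊ = -5/2 + sqrt(21)/2 lies inside the unit circle (z₋ = -5/2 - sqrt(21)/2 lies outside).
z₊ is a simple zero of q(z) = 10*z^2 + 50*z + 10, so Res(1/q, z₊) = 1/q'(z₊) with q'(z) = 20*z + 50; and q'(z₊) = 10*(z₊ - z₋) = 10*sqrt(21).
Therefore J = (2/i) · 2πi · 1/(10*sqrt(21)) = 2*pi/(5*sqrt(21)) = 2*sqrt(21)*pi/105

Final answer: 2*sqrt(21)*pi/105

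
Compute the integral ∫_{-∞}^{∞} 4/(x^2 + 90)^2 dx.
sqrt(10)*pi/1350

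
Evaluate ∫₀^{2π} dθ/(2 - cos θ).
Call the integral J. The integrand is 2π-periodic and we integrate over a full period, so shifting θ does not change the value (θ → θ + π flips the sign of the trig term). Hence
  J = ∫₀^{2π} dθ/(2 + cos θ).
Put z = e^{iθ}: then cos θ = (z + 1/z)/2, dθ = dz/(iz), and z runs once counterclockwise around |z| = 1:
  J = ∮_{|z|=1} 1/(2 + (z + 1/z)/2) · dz/(iz) = (2/i) ∮_{|z|=1} dz/(z^2 + 4*z + 1).
The roots of z^2 + 4*z + 1 are z = (-2 ± sqrt(2^2 - 1^2)), with sqrt(3) = sqrt(3); their product is 1, so only z₊ = -2 + sqrt(3) lies inside the unit circle (z₋ = -2 - sqrt(3) lies outside).
z₊ is a simple zero of q(z) = z^2 + 4*z + 1, so Res(1/q, z₊) = 1/q'(z₊) with q'(z) = 2*z + 4; and q'(z₊) = (z₊ - z₋) = 2*sqrt(3).
Therefore J = (2/i) · 2πi · 1/(2*sqrt(3)) = 2*pi/(sqrt(3)) = 2*sqrt(3)*pi/3

Final answer: 2*sqrt(3)*pi/3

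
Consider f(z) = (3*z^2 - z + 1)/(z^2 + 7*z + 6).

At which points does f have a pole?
The singularities of f are the zeros of the denominator. Factoring,
  z^2 + 7*z + 6 = (z + 6)*(z + 1)
so the candidates are z = -6, z = -1.

Check the numerator P(z) = 3*z^2 - z + 1 at each one:
  P(-6) = 115 ≠ 0, so z = -6 is a (simple) pole.
  P(-1) = 5 ≠ 0, so z = -1 is a (simple) pole.

Poles of f: {-6, -1}

Final answer: {-6, -1}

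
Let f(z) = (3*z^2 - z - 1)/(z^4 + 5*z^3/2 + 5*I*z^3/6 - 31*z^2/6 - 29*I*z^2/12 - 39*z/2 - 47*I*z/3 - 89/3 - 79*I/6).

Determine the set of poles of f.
The singularities of f are the zeros of the denominator. Factoring,
  z^4 + 5*z^3/2 + 5*I*z^3/6 - 31*z^2/6 - 29*I*z^2/12 - 39*z/2 - 47*I*z/3 - 89/3 - 79*I/6 = (z + 3 + I/3)*(z + 3/2 + 2*I)*(z + 1 - I)*(z - 3 - I/2)
so the candidates are z = -3 - I/3, z = -3/2 - 2*I, z = -1 + I, z = 3 + I/2.

Check the numerator P(z) = 3*z^2 - z - 1 at each one:
  P(-3 - I/3) = 86/3 + 19*I/3 ≠ 0, so z = -3 - I/3 is a (simple) pole.
  P(-3/2 - 2*I) = -19/4 + 20*I ≠ 0, so z = -3/2 - 2*I is a (simple) pole.
  P(-1 + I) = -7*I ≠ 0, so z = -1 + I is a (simple) pole.
  P(3 + I/2) = 89/4 + 17*I/2 ≠ 0, so z = 3 + I/2 is a (simple) pole.

Poles of f: {-3 - I/3, -3/2 - 2*I, -1 + I, 3 + I/2}

Final answer: {-3 - I/3, -3/2 - 2*I, -1 + I, 3 + I/2}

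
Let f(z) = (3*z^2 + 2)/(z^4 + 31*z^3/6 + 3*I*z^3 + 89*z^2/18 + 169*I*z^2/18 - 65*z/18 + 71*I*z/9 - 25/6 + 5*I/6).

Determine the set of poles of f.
{-3 - 2*I, -3/2, -1 - I/3, 1/3 - 2*I/3}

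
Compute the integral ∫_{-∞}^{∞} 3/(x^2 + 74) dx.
Let f(z) = 3/(z^2 + 74). The denominator has no real zeros and deg Q - deg P = 2 ≥ 2, so the integral of f over the upper semicircle |z| = R tends to 0 as R → ∞. Closing the contour in the upper half-plane,
  ∫_{-∞}^{∞} f(x) dx = 2πi · Σ Res(f, z_k)  over the poles with Im z_k > 0.

Zeros of the denominator: z^2 + 74 = 0 gives z = ±sqrt(74)*I.
Upper half-plane: z = sqrt(74)*I (simple).

Each pole is a simple zero of Q(z) = z^2 + 74, so Res(f, z₀) = P(z₀)/Q'(z₀) with P(z) = 3, Q'(z) = 2*z:
  Res(f, sqrt(74)*I) = (3)/(2*sqrt(74)*I) = -3*sqrt(74)*I/148

∫_{-∞}^{∞} f(x) dx = 2πi · (-3*sqrt(74)*I/148) = 3*sqrt(74)*pi/74

Final answer: 3*sqrt(74)*pi/74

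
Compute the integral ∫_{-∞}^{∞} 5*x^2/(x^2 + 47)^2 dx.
Let f(z) = 5*z^2/(z^2 + 47)^2. The denominator has no real zeros and deg Q - deg P = 2 ≥ 2, so the integral of f over the upper semicircle |z| = R tends to 0 as R → ∞. Closing the contour in the upper half-plane,
  ∫_{-∞}^{∞} f(x) dx = 2πi · Σ Res(f, z_k)  over the poles with Im z_k > 0.

Zeros of the denominator: z^2 + 47 = 0 gives z = ±sqrt(47)*I.
Upper half-plane: z = sqrt(47)*I (a pole of order 2).

Write f(z) = g(z)/(z - sqrt(47)*I)^2 with g(z) = 5*z^2/(z + sqrt(47)*I)^2. For a double pole, Res(f, z₀) = g'(z₀):
  g'(z) = 10*sqrt(47)*I*z/(z + sqrt(47)*I)^3
  Res(f, sqrt(47)*I) = g'(sqrt(47)*I) = -5*sqrt(47)*I/188

∫_{-∞}^{∞} f(x) dx = 2πi · (-5*sqrt(47)*I/188) = 5*sqrt(47)*pi/94

Final answer: 5*sqrt(47)*pi/94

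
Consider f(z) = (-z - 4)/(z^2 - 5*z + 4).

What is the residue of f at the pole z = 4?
Write f(z) = P(z)/Q(z) with P(z) = -z - 4 and Q(z) = z^2 - 5*z + 4.
The denominator factors as Q(z) = (z - 1)*(z - 4), so z = 4 is a simple zero of Q and P is analytic there; z = 4 is therefore a simple pole and
  Res(f, z₀) = P(z₀)/Q'(z₀).

Q'(z) = 2*z - 5, so Q'(4) = 3.
P(4) = -8.

Res(f, 4) = (-8)/(3) = -8/3

Final answer: -8/3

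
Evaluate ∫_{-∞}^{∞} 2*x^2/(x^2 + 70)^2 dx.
sqrt(70)*pi/70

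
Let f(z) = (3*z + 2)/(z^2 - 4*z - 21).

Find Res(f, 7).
Write f(z) = P(z)/Q(z) with P(z) = 3*z + 2 and Q(z) = z^2 - 4*z - 21.
The denominator factors as Q(z) = (z + 3)*(z - 7), so z = 7 is a simple zero of Q and P is analytic there; z = 7 is therefore a simple pole and
  Res(f, z₀) = P(z₀)/Q'(z₀).

Q'(z) = 2*z - 4, so Q'(7) = 10.
P(7) = 23.

Res(f, 7) = (23)/(10) = 23/10

Final answer: 23/10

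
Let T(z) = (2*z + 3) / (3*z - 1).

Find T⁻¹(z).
Set w = T(z) = (2*z + 3) / (3*z - 1) and solve for z:
  w*(3*z - 1) = 2*z + 3
  -w + z*(3*w - 2) - 3 = 0
  z*(3*w - 2) = w + 3
  z = (-w - 3)/(2 - 3*w)
Renaming the variable, T⁻¹(z) = (-z - 3)/(-3*z + 2) = (z + 3)/(3*z - 2).
(Check: ad - bc = -11 ≠ 0, so T is invertible.)

Final answer: (z + 3)/(3*z - 2)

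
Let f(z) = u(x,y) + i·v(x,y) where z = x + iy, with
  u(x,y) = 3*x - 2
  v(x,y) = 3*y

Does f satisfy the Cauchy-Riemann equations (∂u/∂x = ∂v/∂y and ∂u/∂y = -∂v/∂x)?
∂u/∂x = 3
∂v/∂y = 3
∂u/∂y = 0
∂v/∂x = 0
∂u/∂x = ∂v/∂y and ∂u/∂y = -∂v/∂x hold identically; f is analytic.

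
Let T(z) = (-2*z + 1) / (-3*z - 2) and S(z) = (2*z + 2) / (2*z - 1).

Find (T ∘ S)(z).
(T ∘ S)(z) = T(S(z)) = ((-2)*S(z) + (1))/((-3)*S(z) + (-2)). Multiply numerator and denominator by 2*z - 1:
  numerator:   (-2)*(2*z + 2) + (1)*(2*z - 1) = -2*z - 5
  denominator: (-3)*(2*z + 2) + (-2)*(2*z - 1) = -10*z - 4
(T ∘ S)(z) = (-2*z - 5)/(-10*z - 4) = (2*z + 5)/(10*z + 4)

Final answer: (2*z + 5)/(10*z + 4)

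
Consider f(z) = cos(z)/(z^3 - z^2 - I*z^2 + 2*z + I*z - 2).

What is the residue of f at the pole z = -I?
Write f(z) = P(z)/Q(z) with P(z) = cos(z) and Q(z) = z^3 - z^2 - I*z^2 + 2*z + I*z - 2.
The denominator factors as Q(z) = (z - 2*I)*(z + I)*(z - 1), so z = -I is a simple zero of Q and P is analytic there; z = -I is therefore a simple pole and
  Res(f, z₀) = P(z₀)/Q'(z₀).

Q'(z) = 3*z^2 - 2*z - 2*I*z + 2 + I, so Q'(-I) = -3 + 3*I.
P(-I) = cosh(1).

Res(f, -I) = (cosh(1))/(-3 + 3*I) = (-1/6 - I/6)*cosh(1)

Final answer: (-1/6 - I/6)*cosh(1)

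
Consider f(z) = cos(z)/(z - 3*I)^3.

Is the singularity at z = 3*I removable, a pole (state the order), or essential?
pole of order 3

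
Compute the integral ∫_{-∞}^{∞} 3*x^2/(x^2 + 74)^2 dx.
Let f(z) = 3*z^2/(z^2 + 74)^2. The denominator has no real zeros and deg Q - deg P = 2 ≥ 2, so the integral of f over the upper semicircle |z| = R tends to 0 as R → ∞. Closing the contour in the upper half-plane,
  ∫_{-∞}^{∞} f(x) dx = 2πi · Σ Res(f, z_k)  over the poles with Im z_k > 0.

Zeros of the denominator: z^2 + 74 = 0 gives z = ±sqrt(74)*I.
Upper half-plane: z = sqrt(74)*I (a pole of order 2).

Write f(z) = g(z)/(z - sqrt(74)*I)^2 with g(z) = 3*z^2/(z + sqrt(74)*I)^2. For a double pole, Res(f, z₀) = g'(z₀):
  g'(z) = 6*sqrt(74)*I*z/(z + sqrt(74)*I)^3
  Res(f, sqrt(74)*I) = g'(sqrt(74)*I) = -3*sqrt(74)*I/296

∫_{-∞}^{∞} f(x) dx = 2πi · (-3*sqrt(74)*I/296) = 3*sqrt(74)*pi/148

Final answer: 3*sqrt(74)*pi/148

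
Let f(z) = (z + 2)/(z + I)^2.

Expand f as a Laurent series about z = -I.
Put w = z - (-I), i.e. z = w - I. The denominator is w^2, so it suffices to rewrite the numerator in powers of w.

P(z) = z + 2
P(w - I) = 2 - I + w

Dividing each term by w^2:
  f = (2 - I)/w^2 + 1/w

Substituting back w = z + I:
  f(z) = (2 - I)/(z + I)^2 + 1/(z + I)

The series is finite because the numerator is a polynomial; the negative powers form the principal part, and the coefficient of 1/(z + I) gives Res(f, -I) = 1.

Final answer: (2 - I)/(z + I)^2 + 1/(z + I)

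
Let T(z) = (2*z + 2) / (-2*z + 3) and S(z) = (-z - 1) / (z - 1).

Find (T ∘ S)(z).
-4/(5*z - 1)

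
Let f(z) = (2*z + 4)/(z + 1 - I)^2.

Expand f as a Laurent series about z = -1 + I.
Put w = z - (-1 + I), i.e. z = w - 1 + I. The denominator is w^2, so it suffices to rewrite the numerator in powers of w.

P(z) = 2*z + 4
P(w - 1 + I) = 2 + 2*I + 2*w

Dividing each term by w^2:
  f = (2 + 2*I)/w^2 + 2/w

Substituting back w = z + 1 - I:
  f(z) = (2 + 2*I)/(z + 1 - I)^2 + 2/(z + 1 - I)

The series is finite because the numerator is a polynomial; the negative powers form the principal part, and the coefficient of 1/(z + 1 - I) gives Res(f, -1 + I) = 2.

Final answer: (2 + 2*I)/(z + 1 - I)^2 + 2/(z + 1 - I)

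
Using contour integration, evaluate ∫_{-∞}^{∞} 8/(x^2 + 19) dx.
8*sqrt(19)*pi/19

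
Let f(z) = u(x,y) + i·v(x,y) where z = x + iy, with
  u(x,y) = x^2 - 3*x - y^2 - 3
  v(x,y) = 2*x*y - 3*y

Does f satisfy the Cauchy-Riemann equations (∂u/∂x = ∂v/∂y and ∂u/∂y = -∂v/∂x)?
∂u/∂x = 2*x - 3
∂v/∂y = 2*x - 3
∂u/∂y = -2*y
∂v/∂x = 2*y
∂u/∂x = ∂v/∂y and ∂u/∂y = -∂v/∂x hold identically; f is analytic.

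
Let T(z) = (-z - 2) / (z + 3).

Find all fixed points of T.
T(z) = z means -z - 2 = z*(z + 3), i.e.
  z^2 + 4*z + 2 = 0.
Discriminant: (4)^2 - 4*(1)*(2) = 8, so the roots are real.
  z = (-4 ± sqrt(8))/(2*(1))
Fixed points: {-2 - sqrt(2), -2 + sqrt(2)}

Final answer: {-2 - sqrt(2), -2 + sqrt(2)}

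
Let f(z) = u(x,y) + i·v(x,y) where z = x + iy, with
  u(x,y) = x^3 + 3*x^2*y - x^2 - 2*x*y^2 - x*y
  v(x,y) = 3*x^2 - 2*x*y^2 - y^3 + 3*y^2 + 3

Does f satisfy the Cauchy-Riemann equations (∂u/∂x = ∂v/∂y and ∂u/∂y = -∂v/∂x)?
∂u/∂x = 3*x^2 + 6*x*y - 2*x - 2*y^2 - y
∂v/∂y = -4*x*y - 3*y^2 + 6*y
∂u/∂y = 3*x^2 - 4*x*y - x
∂v/∂x = 6*x - 2*y^2
∂u/∂x ≠ ∂v/∂y and ∂u/∂y ≠ -∂v/∂x; the Cauchy-Riemann equations are not satisfied, so f is not analytic.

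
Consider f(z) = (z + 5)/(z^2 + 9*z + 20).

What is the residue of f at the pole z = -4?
Write f(z) = P(z)/Q(z) with P(z) = z + 5 and Q(z) = z^2 + 9*z + 20.
The denominator factors as Q(z) = (z + 4)*(z + 5), so z = -4 is a simple zero of Q and P is analytic there; z = -4 is therefore a simple pole and
  Res(f, z₀) = P(z₀)/Q'(z₀).

Q'(z) = 2*z + 9, so Q'(-4) = 1.
P(-4) = 1.

Res(f, -4) = (1)/(1) = 1

Final answer: 1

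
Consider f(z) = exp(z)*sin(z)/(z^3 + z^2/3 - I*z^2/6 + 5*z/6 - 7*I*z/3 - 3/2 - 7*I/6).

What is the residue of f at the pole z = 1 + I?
(66/697 - 144*I/697)*exp(1 + I)*sin(1 + I)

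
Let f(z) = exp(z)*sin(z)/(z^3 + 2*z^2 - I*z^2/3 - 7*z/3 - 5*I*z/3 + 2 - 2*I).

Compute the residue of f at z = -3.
Write f(z) = P(z)/Q(z) with P(z) = exp(z)*sin(z) and Q(z) = z^3 + 2*z^2 - I*z^2/3 - 7*z/3 - 5*I*z/3 + 2 - 2*I.
The denominator factors as Q(z) = (z + 2*I/3)*(z - 1 - I)*(z + 3), so z = -3 is a simple zero of Q and P is analytic there; z = -3 is therefore a simple pole and
  Res(f, z₀) = P(z₀)/Q'(z₀).

Q'(z) = 3*z^2 + 4*z - 2*I*z/3 - 7/3 - 5*I/3, so Q'(-3) = 38/3 + I/3.
P(-3) = -exp(-3)*sin(3).

Res(f, -3) = (-exp(-3)*sin(3))/(38/3 + I/3) = (-114/1445 + 3*I/1445)*exp(-3)*sin(3)

Final answer: (-114/1445 + 3*I/1445)*exp(-3)*sin(3)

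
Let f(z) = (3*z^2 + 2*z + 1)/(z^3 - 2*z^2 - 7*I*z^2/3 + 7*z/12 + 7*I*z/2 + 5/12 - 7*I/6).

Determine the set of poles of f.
{1/2 + I/3, 1/2 + 2*I, 1}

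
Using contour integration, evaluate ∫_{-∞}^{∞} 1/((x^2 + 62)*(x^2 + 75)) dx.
Let f(z) = 1/((z^2 + 62)*(z^2 + 75)). The denominator has no real zeros and deg Q - deg P = 4 ≥ 2, so the integral of f over the upper semicircle |z| = R tends to 0 as R → ∞. Closing the contour in the upper half-plane,
  ∫_{-∞}^{∞} f(x) dx = 2πi · Σ Res(f, z_k)  over the poles with Im z_k > 0.

Zeros of the denominator: z^2 + 62 = 0 gives z = ±sqrt(62)*I; z^2 + 75 = 0 gives z = ±5*sqrt(3)*I.
Upper half-plane: z = 5*sqrt(3)*I, z = sqrt(62)*I (simple).

Each pole is a simple zero of Q(z) = z^4 + 137*z^2 + 4650, so Res(f, z₀) = P(z₀)/Q'(z₀) with P(z) = 1, Q'(z) = 4*z^3 + 274*z:
  Res(f, 5*sqrt(3)*I) = (1)/(-130*sqrt(3)*I) = sqrt(3)*I/390
  Res(f, sqrt(62)*I) = (1)/(26*sqrt(62)*I) = -sqrt(62)*I/1612

Sum of residues: I*(-sqrt(62)/1612 + sqrt(3)/390)
∫_{-∞}^{∞} f(x) dx = 2πi · (I*(-sqrt(62)/1612 + sqrt(3)/390)) = pi*(-62*sqrt(3) + 15*sqrt(62))/12090

Final answer: pi*(-62*sqrt(3) + 15*sqrt(62))/12090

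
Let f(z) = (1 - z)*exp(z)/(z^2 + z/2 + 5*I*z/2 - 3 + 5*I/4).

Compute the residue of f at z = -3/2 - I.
Write f(z) = P(z)/Q(z) with P(z) = (1 - z)*exp(z) and Q(z) = z^2 + z/2 + 5*I*z/2 - 3 + 5*I/4.
The denominator factors as Q(z) = (z - 1 + 3*I/2)*(z + 3/2 + I), so z = -3/2 - I is a simple zero of Q and P is analytic there; z = -3/2 - I is therefore a simple pole and
  Res(f, z₀) = P(z₀)/Q'(z₀).

Q'(z) = 2*z + 1/2 + 5*I/2, so Q'(-3/2 - I) = -5/2 + I/2.
P(-3/2 - I) = (5/2 + I)*exp(-3/2 - I).

Res(f, -3/2 - I) = ((5/2 + I)*exp(-3/2 - I))/(-5/2 + I/2) = (-23/26 - 15*I/26)*exp(-3/2 - I)

Final answer: (-23/26 - 15*I/26)*exp(-3/2 - I)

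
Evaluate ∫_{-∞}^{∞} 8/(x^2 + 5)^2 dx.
Let f(z) = 8/(z^2 + 5)^2. The denominator has no real zeros and deg Q - deg P = 4 ≥ 2, so the integral of f over the upper semicircle |z| = R tends to 0 as R → ∞. Closing the contour in the upper half-plane,
  ∫_{-∞}^{∞} f(x) dx = 2πi · Σ Res(f, z_k)  over the poles with Im z_k > 0.

Zeros of the denominator: z^2 + 5 = 0 gives z = ±sqrt(5)*I.
Upper half-plane: z = sqrt(5)*I (a pole of order 2).

Write f(z) = g(z)/(z - sqrt(5)*I)^2 with g(z) = 8/(z + sqrt(5)*I)^2. For a double pole, Res(f, z₀) = g'(z₀):
  g'(z) = -16/(z + sqrt(5)*I)^3
  Res(f, sqrt(5)*I) = g'(sqrt(5)*I) = -2*sqrt(5)*I/25

∫_{-∞}^{∞} f(x) dx = 2πi · (-2*sqrt(5)*I/25) = 4*sqrt(5)*pi/25

Final answer: 4*sqrt(5)*pi/25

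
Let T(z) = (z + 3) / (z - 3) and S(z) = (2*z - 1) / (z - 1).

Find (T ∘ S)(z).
(-5*z + 4)/(z - 2)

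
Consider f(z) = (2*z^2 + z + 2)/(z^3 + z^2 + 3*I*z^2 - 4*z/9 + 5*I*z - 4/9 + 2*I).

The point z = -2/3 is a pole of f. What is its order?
Factor the denominator:
  z^3 + z^2 + 3*I*z^2 - 4*z/9 + 5*I*z - 4/9 + 2*I = (z + 2/3)*(z + 1)*(z - 2/3 + 3*I)

The numerator P(z) = 2*z^2 + z + 2 has P(-2/3) = 20/9 ≠ 0, so no factor of (z + 2/3) cancels.
Near z = -2/3 we can therefore write f(z) = g(z)/(z + 2/3) with g analytic at -2/3 and g(-2/3) ≠ 0 (g is the numerator divided by the remaining denominator factors).

Hence z = -2/3 is a pole of order 1.

Final answer: 1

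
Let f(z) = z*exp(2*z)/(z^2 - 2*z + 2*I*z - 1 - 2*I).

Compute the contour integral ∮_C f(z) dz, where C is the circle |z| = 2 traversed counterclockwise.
By the residue theorem, ∮_C f(z) dz = 2πi · (sum of the residues of f at the poles inside |z| = 2).

The denominator factors as (z + I)*(z - 2 + I), so the singularities of f are simple poles at z = -I, z = 2 - I.
  |-I|² = 1 < 4 = 2², so this pole is inside the contour.
  |2 - I|² = 5 > 4 = 2², so this pole is outside the contour.

With P(z) = z*exp(2*z) and Q(z) = z^2 - 2*z + 2*I*z - 1 - 2*I, each pole is simple, so Res(f, z₀) = P(z₀)/Q'(z₀) with Q'(z) = 2*z - 2 + 2*I.
  Res(f, -I) = P(-I)/Q'(-I) = (-I*exp(-2*I))/(-2) = I*exp(-2*I)/2

∮_C f(z) dz = 2πi · (I*exp(-2*I)/2) = -pi*exp(-2*I)

Final answer: -pi*exp(-2*I)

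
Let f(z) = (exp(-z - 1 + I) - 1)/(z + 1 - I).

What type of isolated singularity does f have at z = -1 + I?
removable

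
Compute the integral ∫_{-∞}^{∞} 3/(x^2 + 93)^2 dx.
Let f(z) = 3/(z^2 + 93)^2. The denominator has no real zeros and deg Q - deg P = 4 ≥ 2, so the integral of f over the upper semicircle |z| = R tends to 0 as R → ∞. Closing the contour in the upper half-plane,
  ∫_{-∞}^{∞} f(x) dx = 2πi · Σ Res(f, z_k)  over the poles with Im z_k > 0.

Zeros of the denominator: z^2 + 93 = 0 gives z = ±sqrt(93)*I.
Upper half-plane: z = sqrt(93)*I (a pole of order 2).

Write f(z) = g(z)/(z - sqrt(93)*I)^2 with g(z) = 3/(z + sqrt(93)*I)^2. For a double pole, Res(f, z₀) = g'(z₀):
  g'(z) = -6/(z + sqrt(93)*I)^3
  Res(f, sqrt(93)*I) = g'(sqrt(93)*I) = -sqrt(93)*I/11532

∫_{-∞}^{∞} f(x) dx = 2πi · (-sqrt(93)*I/11532) = sqrt(93)*pi/5766

Final answer: sqrt(93)*pi/5766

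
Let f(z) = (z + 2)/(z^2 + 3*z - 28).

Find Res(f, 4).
6/11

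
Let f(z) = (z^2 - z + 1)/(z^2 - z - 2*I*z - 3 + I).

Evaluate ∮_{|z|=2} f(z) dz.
pi*(-2 - 4*I/3)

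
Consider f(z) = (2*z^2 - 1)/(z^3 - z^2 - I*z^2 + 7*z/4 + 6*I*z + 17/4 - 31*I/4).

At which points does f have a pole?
The singularities of f are the zeros of the denominator. Factoring,
  z^3 - z^2 - I*z^2 + 7*z/4 + 6*I*z + 17/4 - 31*I/4 = (z + 3/2 - 2*I)*(z - 3/2 + 2*I)*(z - 1 - I)
so the candidates are z = -3/2 + 2*I, z = 3/2 - 2*I, z = 1 + I.

Check the numerator P(z) = 2*z^2 - 1 at each one:
  P(-3/2 + 2*I) = -9/2 - 12*I ≠ 0, so z = -3/2 + 2*I is a (simple) pole.
  P(3/2 - 2*I) = -9/2 - 12*I ≠ 0, so z = 3/2 - 2*I is a (simple) pole.
  P(1 + I) = -1 + 4*I ≠ 0, so z = 1 + I is a (simple) pole.

Poles of f: {-3/2 + 2*I, 1 + I, 3/2 - 2*I}

Final answer: {-3/2 + 2*I, 1 + I, 3/2 - 2*I}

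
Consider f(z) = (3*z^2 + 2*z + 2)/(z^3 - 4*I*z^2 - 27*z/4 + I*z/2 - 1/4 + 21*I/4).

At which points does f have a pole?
The singularities of f are the zeros of the denominator. Factoring,
  z^3 - 4*I*z^2 - 27*z/4 + I*z/2 - 1/4 + 21*I/4 = (z + 1 - I)*(z - 3/2 - I)*(z + 1/2 - 2*I)
so the candidates are z = -1 + I, z = 3/2 + I, z = -1/2 + 2*I.

Check the numerator P(z) = 3*z^2 + 2*z + 2 at each one:
  P(-1 + I) = -4*I ≠ 0, so z = -1 + I is a (simple) pole.
  P(3/2 + I) = 35/4 + 11*I ≠ 0, so z = 3/2 + I is a (simple) pole.
  P(-1/2 + 2*I) = -41/4 - 2*I ≠ 0, so z = -1/2 + 2*I is a (simple) pole.

Poles of f: {-1 + I, -1/2 + 2*I, 3/2 + I}

Final answer: {-1 + I, -1/2 + 2*I, 3/2 + I}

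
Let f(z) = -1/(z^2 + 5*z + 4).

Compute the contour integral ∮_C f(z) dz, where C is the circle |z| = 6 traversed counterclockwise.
0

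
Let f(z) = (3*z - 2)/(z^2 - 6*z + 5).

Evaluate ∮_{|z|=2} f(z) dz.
-I*pi/2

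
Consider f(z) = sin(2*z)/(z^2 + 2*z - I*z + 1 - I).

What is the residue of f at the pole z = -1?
Write f(z) = P(z)/Q(z) with P(z) = sin(2*z) and Q(z) = z^2 + 2*z - I*z + 1 - I.
The denominator factors as Q(z) = (z + 1)*(z + 1 - I), so z = -1 is a simple zero of Q and P is analytic there; z = -1 is therefore a simple pole and
  Res(f, z₀) = P(z₀)/Q'(z₀).

Q'(z) = 2*z + 2 - I, so Q'(-1) = -I.
P(-1) = -sin(2).

Res(f, -1) = (-sin(2))/(-I) = -I*sin(2)

Final answer: -I*sin(2)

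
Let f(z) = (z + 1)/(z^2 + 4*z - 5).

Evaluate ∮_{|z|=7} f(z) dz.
2*I*pi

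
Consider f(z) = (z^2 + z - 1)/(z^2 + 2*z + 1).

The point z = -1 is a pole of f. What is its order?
Factor the denominator:
  z^2 + 2*z + 1 = (z + 1)^2

The numerator P(z) = z^2 + z - 1 has P(-1) = -1 ≠ 0, so no factor of (z + 1) cancels.
Near z = -1 we can therefore write f(z) = g(z)/(z + 1)^2 with g analytic at -1 and g(-1) ≠ 0 (g is just the numerator).

Hence z = -1 is a pole of order 2.

Final answer: 2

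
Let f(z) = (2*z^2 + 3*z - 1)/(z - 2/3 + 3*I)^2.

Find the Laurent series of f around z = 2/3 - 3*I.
(-145/9 - 17*I)/(z - 2/3 + 3*I)^2 + (17/3 - 12*I)/(z - 2/3 + 3*I) + 2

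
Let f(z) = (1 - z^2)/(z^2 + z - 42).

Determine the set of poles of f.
{-7, 6}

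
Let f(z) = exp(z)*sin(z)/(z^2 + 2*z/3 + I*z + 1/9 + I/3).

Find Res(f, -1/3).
I*exp(-1/3)*sin(1/3)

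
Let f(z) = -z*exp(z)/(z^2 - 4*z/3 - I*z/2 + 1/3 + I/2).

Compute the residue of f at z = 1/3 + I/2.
Write f(z) = P(z)/Q(z) with P(z) = -z*exp(z) and Q(z) = z^2 - 4*z/3 - I*z/2 + 1/3 + I/2.
The denominator factors as Q(z) = (z - 1/3 - I/2)*(z - 1), so z = 1/3 + I/2 is a simple zero of Q and P is analytic there; z = 1/3 + I/2 is therefore a simple pole and
  Res(f, z₀) = P(z₀)/Q'(z₀).

Q'(z) = 2*z - 4/3 - I/2, so Q'(1/3 + I/2) = -2/3 + I/2.
P(1/3 + I/2) = (-1/3 - I/2)*exp(1/3 + I/2).

Res(f, 1/3 + I/2) = ((-1/3 - I/2)*exp(1/3 + I/2))/(-2/3 + I/2) = (-1/25 + 18*I/25)*exp(1/3 + I/2)

Final answer: (-1/25 + 18*I/25)*exp(1/3 + I/2)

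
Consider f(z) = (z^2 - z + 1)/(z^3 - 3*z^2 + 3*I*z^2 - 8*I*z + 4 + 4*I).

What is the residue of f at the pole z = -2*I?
Write f(z) = P(z)/Q(z) with P(z) = z^2 - z + 1 and Q(z) = z^3 - 3*z^2 + 3*I*z^2 - 8*I*z + 4 + 4*I.
The denominator factors as Q(z) = (z + 2*I)*(z - 1 + I)*(z - 2), so z = -2*I is a simple zero of Q and P is analytic there; z = -2*I is therefore a simple pole and
  Res(f, z₀) = P(z₀)/Q'(z₀).

Q'(z) = 3*z^2 - 6*z + 6*I*z - 8*I, so Q'(-2*I) = 4*I.
P(-2*I) = -3 + 2*I.

Res(f, -2*I) = (-3 + 2*I)/(4*I) = 1/2 + 3*I/4

Final answer: 1/2 + 3*I/4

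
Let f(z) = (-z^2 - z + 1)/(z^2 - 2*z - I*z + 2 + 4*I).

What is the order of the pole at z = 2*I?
Factor the denominator:
  z^2 - 2*z - I*z + 2 + 4*I = (z - 2*I)*(z - 2 + I)

The numerator P(z) = -z^2 - z + 1 has P(2*I) = 5 - 2*I ≠ 0, so no factor of (z - 2*I) cancels.
Near z = 2*I we can therefore write f(z) = g(z)/(z - 2*I) with g analytic at 2*I and g(2*I) ≠ 0 (g is the numerator divided by the remaining denominator factors).

Hence z = 2*I is a pole of order 1.

Final answer: 1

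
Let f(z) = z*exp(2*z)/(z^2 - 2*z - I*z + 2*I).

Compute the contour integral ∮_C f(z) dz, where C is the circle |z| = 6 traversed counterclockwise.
By the residue theorem, ∮_C f(z) dz = 2πi · (sum of the residues of f at the poles inside |z| = 6).

The denominator factors as (z - I)*(z - 2), so the singularities of f are simple poles at z = I, z = 2.
  |I|² = 1 < 36 = 6², so this pole is inside the contour.
  |2|² = 4 < 36 = 6², so this pole is inside the contour.

With P(z) = z*exp(2*z) and Q(z) = z^2 - 2*z - I*z + 2*I, each pole is simple, so Res(f, z₀) = P(z₀)/Q'(z₀) with Q'(z) = 2*z - 2 - I.
  Res(f, I) = P(I)/Q'(I) = (I*exp(2*I))/(-2 + I) = (1/5 - 2*I/5)*exp(2*I)
  Res(f, 2) = P(2)/Q'(2) = (2*exp(4))/(2 - I) = (4/5 + 2*I/5)*exp(4)

Sum of residues inside C: (1/5 - 2*I/5)*exp(2*I) + (4/5 + 2*I/5)*exp(4)
∮_C f(z) dz = 2πi · ((1/5 - 2*I/5)*exp(2*I) + (4/5 + 2*I/5)*exp(4)) = pi*(4/5 + 2*I/5)*exp(2*I) + pi*(-4/5 + 8*I/5)*exp(4)

Final answer: pi*(4/5 + 2*I/5)*exp(2*I) + pi*(-4/5 + 8*I/5)*exp(4)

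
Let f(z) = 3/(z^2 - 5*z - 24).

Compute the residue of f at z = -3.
Write f(z) = P(z)/Q(z) with P(z) = 3 and Q(z) = z^2 - 5*z - 24.
The denominator factors as Q(z) = (z + 3)*(z - 8), so z = -3 is a simple zero of Q and P is analytic there; z = -3 is therefore a simple pole and
  Res(f, z₀) = P(z₀)/Q'(z₀).

Q'(z) = 2*z - 5, so Q'(-3) = -11.
P(-3) = 3.

Res(f, -3) = (3)/(-11) = -3/11

Final answer: -3/11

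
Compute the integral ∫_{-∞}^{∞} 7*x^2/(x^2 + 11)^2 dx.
Let f(z) = 7*z^2/(z^2 + 11)^2. The denominator has no real zeros and deg Q - deg P = 2 ≥ 2, so the integral of f over the upper semicircle |z| = R tends to 0 as R → ∞. Closing the contour in the upper half-plane,
  ∫_{-∞}^{∞} f(x) dx = 2πi · Σ Res(f, z_k)  over the poles with Im z_k > 0.

Zeros of the denominator: z^2 + 11 = 0 gives z = ±sqrt(11)*I.
Upper half-plane: z = sqrt(11)*I (a pole of order 2).

Write f(z) = g(z)/(z - sqrt(11)*I)^2 with g(z) = 7*z^2/(z + sqrt(11)*I)^2. For a double pole, Res(f, z₀) = g'(z₀):
  g'(z) = 14*sqrt(11)*I*z/(z + sqrt(11)*I)^3
  Res(f, sqrt(11)*I) = g'(sqrt(11)*I) = -7*sqrt(11)*I/44

∫_{-∞}^{∞} f(x) dx = 2πi · (-7*sqrt(11)*I/44) = 7*sqrt(11)*pi/22

Final answer: 7*sqrt(11)*pi/22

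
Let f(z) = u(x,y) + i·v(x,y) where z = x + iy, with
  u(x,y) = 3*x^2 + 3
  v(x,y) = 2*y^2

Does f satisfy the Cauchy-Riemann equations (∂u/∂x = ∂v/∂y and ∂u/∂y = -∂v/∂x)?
∂u/∂x = 6*x
∂v/∂y = 4*y
∂u/∂y = 0
∂v/∂x = 0
∂u/∂x ≠ ∂v/∂y; the Cauchy-Riemann equations are not satisfied, so f is not analytic.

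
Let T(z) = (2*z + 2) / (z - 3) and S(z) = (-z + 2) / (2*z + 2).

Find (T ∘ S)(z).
(-2*z - 8)/(7*z + 4)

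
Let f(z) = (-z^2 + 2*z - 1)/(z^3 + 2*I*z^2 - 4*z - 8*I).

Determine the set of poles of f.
The singularities of f are the zeros of the denominator. Factoring,
  z^3 + 2*I*z^2 - 4*z - 8*I = (z + 2)*(z - 2)*(z + 2*I)
so the candidates are z = -2, z = 2, z = -2*I.

Check the numerator P(z) = -z^2 + 2*z - 1 at each one:
  P(-2) = -9 ≠ 0, so z = -2 is a (simple) pole.
  P(2) = -1 ≠ 0, so z = 2 is a (simple) pole.
  P(-2*I) = 3 - 4*I ≠ 0, so z = -2*I is a (simple) pole.

Poles of f: {-2, -2*I, 2}

Final answer: {-2, -2*I, 2}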